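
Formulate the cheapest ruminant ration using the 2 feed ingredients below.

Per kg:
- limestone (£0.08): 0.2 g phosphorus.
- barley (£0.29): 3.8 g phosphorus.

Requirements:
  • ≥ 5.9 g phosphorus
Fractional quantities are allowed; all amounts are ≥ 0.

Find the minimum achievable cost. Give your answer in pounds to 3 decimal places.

£0.450

Set it up as a linear program. Let x1 = kg of limestone, x2 = kg of barley.
Minimise 0.08x1 + 0.29x2 subject to:
  0.2x1 + 3.8x2 ≥ 5.9   (phosphorus)
  x1, x2 ≥ 0.
The minimum-cost mix takes nothing from limestone — only barley. There the phosphorus constraint is tight.
Optimal quantities: barley = 1.553 kg.
Cost = 0.29·1.553 = 0.45037.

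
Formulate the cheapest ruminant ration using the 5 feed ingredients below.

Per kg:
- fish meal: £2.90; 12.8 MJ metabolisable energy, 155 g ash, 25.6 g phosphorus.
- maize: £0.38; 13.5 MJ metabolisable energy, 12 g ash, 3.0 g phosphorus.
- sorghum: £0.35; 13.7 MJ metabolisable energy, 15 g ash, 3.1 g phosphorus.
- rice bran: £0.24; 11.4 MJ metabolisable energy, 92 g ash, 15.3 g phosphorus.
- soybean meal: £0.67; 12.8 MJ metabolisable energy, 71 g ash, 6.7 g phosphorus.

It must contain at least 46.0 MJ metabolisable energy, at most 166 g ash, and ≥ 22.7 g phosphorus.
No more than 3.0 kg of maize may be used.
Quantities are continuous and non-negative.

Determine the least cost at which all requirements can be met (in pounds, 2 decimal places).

Treat it as an LP. Let x1 = kg of fish meal, x2 = kg of maize, x3 = kg of sorghum, x4 = kg of rice bran, x5 = kg of soybean meal.
min 2.9x1 + 0.38x2 + 0.35x3 + 0.24x4 + 0.67x5 with:
  12.8x1 + 13.5x2 + 13.7x3 + 11.4x4 + 12.8x5 ≥ 46   (metabolisable energy)
  155x1 + 12x2 + 15x3 + 92x4 + 71x5 ≤ 166   (ash)
  25.6x1 + 3x2 + 3.1x3 + 15.3x4 + 6.7x5 ≥ 22.7   (phosphorus)
  x2 ≤ 3
  x1, x2, x3, x4, x5 ≥ 0.
At the optimum only sorghum, rice bran are positive (fish meal, maize, soybean meal = 0). Binding constraints: metabolisable energy and ash.
Solving gives x3 = 2.148, x4 = 1.454.
Objective = 0.35·2.148 + 0.24·1.454 = 1.1008.

£1.10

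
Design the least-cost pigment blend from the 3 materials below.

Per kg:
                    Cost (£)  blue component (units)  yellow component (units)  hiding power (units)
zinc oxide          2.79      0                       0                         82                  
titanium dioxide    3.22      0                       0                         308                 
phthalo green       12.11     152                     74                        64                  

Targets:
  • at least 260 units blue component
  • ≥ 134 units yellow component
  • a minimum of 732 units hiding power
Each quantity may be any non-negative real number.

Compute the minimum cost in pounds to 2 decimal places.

Let x1 = kg of zinc oxide, x2 = kg of titanium dioxide, x3 = kg of phthalo green.
Minimise 2.79x1 + 3.22x2 + 12.11x3 with:
  152x3 ≥ 260   (blue component)
  74x3 ≥ 134   (yellow component)
  82x1 + 308x2 + 64x3 ≥ 732   (hiding power)
  x1, x2, x3 ≥ 0.
At the optimum only titanium dioxide, phthalo green are positive (zinc oxide = 0). Binding constraints: yellow component and hiding power.
That vertex is x2 = 2, x3 = 1.811.
Cost = 3.22·2 + 12.11·1.811 = 28.3712.

£28.37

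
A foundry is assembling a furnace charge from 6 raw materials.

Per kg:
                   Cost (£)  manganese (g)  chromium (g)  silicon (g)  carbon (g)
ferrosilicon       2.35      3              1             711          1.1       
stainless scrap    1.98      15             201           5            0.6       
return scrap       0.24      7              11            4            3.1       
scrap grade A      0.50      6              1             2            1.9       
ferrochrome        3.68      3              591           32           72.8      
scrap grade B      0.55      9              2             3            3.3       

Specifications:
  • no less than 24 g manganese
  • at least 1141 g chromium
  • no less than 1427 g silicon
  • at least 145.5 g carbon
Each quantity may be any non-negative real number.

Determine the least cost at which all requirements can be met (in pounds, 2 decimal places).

£11.89

Let x1 = kg of ferrosilicon, x2 = kg of stainless scrap, x3 = kg of return scrap, x4 = kg of scrap grade A, x5 = kg of ferrochrome, x6 = kg of scrap grade B.
min 2.35x1 + 1.98x2 + 0.24x3 + 0.5x4 + 3.68x5 + 0.55x6 subject to:
  3x1 + 15x2 + 7x3 + 6x4 + 3x5 + 9x6 ≥ 24   (manganese)
  1x1 + 201x2 + 11x3 + 1x4 + 591x5 + 2x6 ≥ 1141   (chromium)
  711x1 + 5x2 + 4x3 + 2x4 + 32x5 + 3x6 ≥ 1427   (silicon)
  1.1x1 + 0.6x2 + 3.1x3 + 1.9x4 + 72.8x5 + 3.3x6 ≥ 145.5   (carbon)
  x1, x2, x3, x4, x5, x6 ≥ 0.
The cheapest feasible vertex uses only ferrosilicon, return scrap, ferrochrome; stainless scrap, scrap grade A, scrap grade B are not used. The manganese, chromium, silicon requirements are met with equality.
That vertex is x1 = 1.912, x3 = 1.798, x5 = 1.894.
Cost = 2.35·1.912 + 0.24·1.798 + 3.68·1.894 = 11.8946.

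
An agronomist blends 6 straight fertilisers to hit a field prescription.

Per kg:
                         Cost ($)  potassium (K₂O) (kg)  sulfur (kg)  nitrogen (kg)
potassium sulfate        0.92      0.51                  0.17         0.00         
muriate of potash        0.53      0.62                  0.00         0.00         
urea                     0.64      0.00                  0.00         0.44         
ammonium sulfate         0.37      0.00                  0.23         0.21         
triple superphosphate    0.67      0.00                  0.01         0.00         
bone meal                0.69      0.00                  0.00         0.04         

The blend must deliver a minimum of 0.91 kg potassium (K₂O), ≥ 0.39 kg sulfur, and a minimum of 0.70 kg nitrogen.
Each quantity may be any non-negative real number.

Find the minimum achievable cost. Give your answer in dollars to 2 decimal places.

Set it up as a linear program. Let x1 = kg of potassium sulfate, x2 = kg of muriate of potash, x3 = kg of urea, x4 = kg of ammonium sulfate, x5 = kg of triple superphosphate, x6 = kg of bone meal.
min 0.92x1 + 0.53x2 + 0.64x3 + 0.37x4 + 0.67x5 + 0.69x6 subject to:
  0.51x1 + 0.62x2 ≥ 0.91   (potassium (K₂O))
  0.17x1 + 0.23x4 + 0.01x5 ≥ 0.39   (sulfur)
  0.44x3 + 0.21x4 + 0.04x6 ≥ 0.7   (nitrogen)
  x1, x2, x3, x4, x5, x6 ≥ 0.
The optimal basis is {muriate of potash, urea, ammonium sulfate}; potassium sulfate, triple superphosphate, bone meal drop out. Binding constraints: potassium (K₂O), sulfur, nitrogen.
Solving gives x2 = 1.468, x3 = 0.7816, x4 = 1.696.
Objective = 0.53·1.468 + 0.64·0.7816 + 0.37·1.696 = 1.9058.

$1.91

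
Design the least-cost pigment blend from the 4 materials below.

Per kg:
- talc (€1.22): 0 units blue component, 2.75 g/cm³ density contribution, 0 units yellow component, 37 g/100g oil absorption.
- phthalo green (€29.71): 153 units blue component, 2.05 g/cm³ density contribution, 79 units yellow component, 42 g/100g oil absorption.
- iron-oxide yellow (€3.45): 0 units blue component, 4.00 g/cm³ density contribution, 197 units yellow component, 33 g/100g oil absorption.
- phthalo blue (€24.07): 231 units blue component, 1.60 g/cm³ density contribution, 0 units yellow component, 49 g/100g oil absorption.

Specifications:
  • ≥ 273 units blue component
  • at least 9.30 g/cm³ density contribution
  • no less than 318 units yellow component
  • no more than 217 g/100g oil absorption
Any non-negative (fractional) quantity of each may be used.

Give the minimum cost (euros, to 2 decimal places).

Treat it as an LP. Let x1 = kg of talc, x2 = kg of phthalo green, x3 = kg of iron-oxide yellow, x4 = kg of phthalo blue.
Minimise 1.22x1 + 29.71x2 + 3.45x3 + 24.07x4 s.t.:
  153x2 + 231x4 ≥ 273   (blue component)
  2.75x1 + 2.05x2 + 4x3 + 1.6x4 ≥ 9.3   (density contribution)
  79x2 + 197x3 ≥ 318   (yellow component)
  37x1 + 42x2 + 33x3 + 49x4 ≤ 217   (oil absorption)
  x1, x2, x3, x4 ≥ 0.
The cheapest feasible vertex uses only talc, iron-oxide yellow, phthalo blue; phthalo green is not used. The blue component, density contribution, yellow component requirements are met with equality.
Solving gives x1 = 0.3463, x3 = 1.614, x4 = 1.182.
Objective = 1.22·0.3463 + 3.45·1.614 + 24.07·1.182 = 34.4415.

€34.44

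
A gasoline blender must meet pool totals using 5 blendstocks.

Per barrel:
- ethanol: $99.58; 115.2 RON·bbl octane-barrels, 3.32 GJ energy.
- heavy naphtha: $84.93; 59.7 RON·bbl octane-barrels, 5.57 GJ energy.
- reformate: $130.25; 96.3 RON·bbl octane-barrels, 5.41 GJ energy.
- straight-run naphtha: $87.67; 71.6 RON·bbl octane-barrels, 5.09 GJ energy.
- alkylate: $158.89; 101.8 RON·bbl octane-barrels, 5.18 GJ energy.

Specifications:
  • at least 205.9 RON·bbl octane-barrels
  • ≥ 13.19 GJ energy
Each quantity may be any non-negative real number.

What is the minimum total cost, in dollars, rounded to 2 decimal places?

Treat it as an LP. Let x1 = barrels of ethanol, x2 = barrels of heavy naphtha, x3 = barrels of reformate, x4 = barrels of straight-run naphtha, x5 = barrels of alkylate.
Minimize 99.58x1 + 84.93x2 + 130.25x3 + 87.67x4 + 158.89x5 with:
  115.2x1 + 59.7x2 + 96.3x3 + 71.6x4 + 101.8x5 ≥ 205.9   (octane-barrels)
  3.32x1 + 5.57x2 + 5.41x3 + 5.09x4 + 5.18x5 ≥ 13.19   (energy)
  x1, x2, x3, x4, x5 ≥ 0.
The optimal basis is {ethanol, straight-run naphtha}; heavy naphtha, reformate, alkylate drop out. The octane-barrels and energy requirements are met with equality.
Optimal quantities: ethanol = 0.29722 barrels, straight-run naphtha = 2.3975 barrels.
Hence cost = 99.58·0.29722 + 87.67·2.3975 = $239.7860.

$239.79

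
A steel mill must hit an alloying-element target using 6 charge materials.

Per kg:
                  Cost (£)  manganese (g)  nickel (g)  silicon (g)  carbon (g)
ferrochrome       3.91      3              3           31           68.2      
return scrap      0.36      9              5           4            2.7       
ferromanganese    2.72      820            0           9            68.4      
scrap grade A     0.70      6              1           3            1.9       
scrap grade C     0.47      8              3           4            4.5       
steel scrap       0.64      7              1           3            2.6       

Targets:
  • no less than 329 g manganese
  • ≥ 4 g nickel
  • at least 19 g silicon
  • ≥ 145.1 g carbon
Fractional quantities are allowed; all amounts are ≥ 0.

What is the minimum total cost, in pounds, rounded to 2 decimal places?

£5.97

Treat it as an LP. Let x1 = kg of ferrochrome, x2 = kg of return scrap, x3 = kg of ferromanganese, x4 = kg of scrap grade A, x5 = kg of scrap grade C, x6 = kg of steel scrap.
Minimise 3.91x1 + 0.36x2 + 2.72x3 + 0.7x4 + 0.47x5 + 0.64x6 with:
  3x1 + 9x2 + 820x3 + 6x4 + 8x5 + 7x6 ≥ 329   (manganese)
  3x1 + 5x2 + 1x4 + 3x5 + 1x6 ≥ 4   (nickel)
  31x1 + 4x2 + 9x3 + 3x4 + 4x5 + 3x6 ≥ 19   (silicon)
  68.2x1 + 2.7x2 + 68.4x3 + 1.9x4 + 4.5x5 + 2.6x6 ≥ 145.1   (carbon)
  x1, x2, x3, x4, x5, x6 ≥ 0.
The cheapest feasible vertex uses only return scrap, ferromanganese; ferrochrome, scrap grade A, scrap grade C, steel scrap are not used. There the nickel and carbon constraints are tight.
Optimal quantities: return scrap = 0.8 kg, ferromanganese = 2.09 kg.
Cost = 0.36·0.8 + 2.72·2.09 = 5.9728.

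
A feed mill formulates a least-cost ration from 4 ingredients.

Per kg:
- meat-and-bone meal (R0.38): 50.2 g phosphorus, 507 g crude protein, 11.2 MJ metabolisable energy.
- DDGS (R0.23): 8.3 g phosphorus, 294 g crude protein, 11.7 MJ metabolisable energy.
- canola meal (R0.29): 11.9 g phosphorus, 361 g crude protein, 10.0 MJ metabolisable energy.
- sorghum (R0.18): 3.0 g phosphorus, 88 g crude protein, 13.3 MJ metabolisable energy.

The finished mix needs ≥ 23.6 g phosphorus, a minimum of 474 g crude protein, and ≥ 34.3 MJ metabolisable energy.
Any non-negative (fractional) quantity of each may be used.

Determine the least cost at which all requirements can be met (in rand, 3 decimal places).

Let x1 = kg of meat-and-bone meal, x2 = kg of DDGS, x3 = kg of canola meal, x4 = kg of sorghum.
min 0.38x1 + 0.23x2 + 0.29x3 + 0.18x4 subject to:
  50.2x1 + 8.3x2 + 11.9x3 + 3x4 ≥ 23.6   (phosphorus)
  507x1 + 294x2 + 361x3 + 88x4 ≥ 474   (crude protein)
  11.2x1 + 11.7x2 + 10x3 + 13.3x4 ≥ 34.3   (metabolisable energy)
  x1, x2, x3, x4 ≥ 0.
The minimum-cost mix takes nothing from canola meal — only meat-and-bone meal, DDGS, sorghum. Binding constraints: phosphorus, crude protein, metabolisable energy.
Solving gives x1 = 0.2587, x2 = 0.6236, x4 = 1.813.
Cost = 0.38·0.2587 + 0.23·0.6236 + 0.18·1.813 = 0.56807.

R0.568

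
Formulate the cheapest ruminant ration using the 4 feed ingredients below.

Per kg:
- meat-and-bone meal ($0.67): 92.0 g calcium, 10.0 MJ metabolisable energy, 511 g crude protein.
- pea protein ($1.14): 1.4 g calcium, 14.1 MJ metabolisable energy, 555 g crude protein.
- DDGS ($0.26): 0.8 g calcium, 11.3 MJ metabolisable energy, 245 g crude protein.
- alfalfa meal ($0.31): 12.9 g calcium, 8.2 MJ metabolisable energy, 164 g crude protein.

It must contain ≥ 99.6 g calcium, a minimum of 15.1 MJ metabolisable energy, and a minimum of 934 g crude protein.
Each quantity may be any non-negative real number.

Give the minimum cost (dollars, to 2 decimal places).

Let x1 = kg of meat-and-bone meal, x2 = kg of pea protein, x3 = kg of DDGS, x4 = kg of alfalfa meal.
Minimize 0.67x1 + 1.14x2 + 0.26x3 + 0.31x4 subject to:
  92x1 + 1.4x2 + 0.8x3 + 12.9x4 ≥ 99.6   (calcium)
  10x1 + 14.1x2 + 11.3x3 + 8.2x4 ≥ 15.1   (metabolisable energy)
  511x1 + 555x2 + 245x3 + 164x4 ≥ 934   (crude protein)
  x1, x2, x3, x4 ≥ 0.
At the optimum only meat-and-bone meal, DDGS are positive (pea protein, alfalfa meal = 0). Binding constraints: calcium and crude protein.
Solving gives x1 = 1.069, x3 = 1.583.
Total cost: 0.67·1.069 + 0.26·1.583 = 1.1278.

$1.13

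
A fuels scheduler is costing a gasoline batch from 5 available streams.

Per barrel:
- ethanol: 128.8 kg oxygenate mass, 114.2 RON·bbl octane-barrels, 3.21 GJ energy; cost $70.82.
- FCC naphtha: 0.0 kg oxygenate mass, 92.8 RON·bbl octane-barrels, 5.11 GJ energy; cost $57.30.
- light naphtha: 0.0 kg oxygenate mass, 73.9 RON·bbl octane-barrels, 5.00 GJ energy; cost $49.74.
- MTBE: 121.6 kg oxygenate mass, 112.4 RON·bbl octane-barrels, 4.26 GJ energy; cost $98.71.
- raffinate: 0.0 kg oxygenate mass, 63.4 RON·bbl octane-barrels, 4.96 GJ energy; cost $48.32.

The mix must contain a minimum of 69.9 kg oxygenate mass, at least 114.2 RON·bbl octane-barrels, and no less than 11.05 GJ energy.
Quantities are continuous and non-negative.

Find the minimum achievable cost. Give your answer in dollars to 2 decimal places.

$129.11

Treat it as an LP. Let x1 = barrels of ethanol, x2 = barrels of FCC naphtha, x3 = barrels of light naphtha, x4 = barrels of MTBE, x5 = barrels of raffinate.
Minimize 70.82x1 + 57.3x2 + 49.74x3 + 98.71x4 + 48.32x5 with:
  128.8x1 + 121.6x4 ≥ 69.9   (oxygenate mass)
  114.2x1 + 92.8x2 + 73.9x3 + 112.4x4 + 63.4x5 ≥ 114.2   (octane-barrels)
  3.21x1 + 5.11x2 + 5x3 + 4.26x4 + 4.96x5 ≥ 11.05   (energy)
  x1, x2, x3, x4, x5 ≥ 0.
The optimal basis is {ethanol, raffinate}; FCC naphtha, light naphtha, MTBE drop out. Binding constraints: oxygenate mass and energy.
So ethanol = 0.5427 barrels, raffinate = 1.8766 barrels.
Hence cost = 70.82·0.5427 + 48.32·1.8766 = $129.1113.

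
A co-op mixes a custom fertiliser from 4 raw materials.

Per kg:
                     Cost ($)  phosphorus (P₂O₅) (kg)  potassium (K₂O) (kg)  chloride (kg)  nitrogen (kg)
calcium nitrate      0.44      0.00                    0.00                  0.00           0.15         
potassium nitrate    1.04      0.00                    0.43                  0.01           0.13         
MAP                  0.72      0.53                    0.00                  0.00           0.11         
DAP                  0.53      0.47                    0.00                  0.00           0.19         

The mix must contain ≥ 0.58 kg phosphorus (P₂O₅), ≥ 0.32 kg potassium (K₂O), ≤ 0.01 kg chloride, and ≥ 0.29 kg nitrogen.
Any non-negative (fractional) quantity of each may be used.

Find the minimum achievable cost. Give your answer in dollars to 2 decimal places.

$1.43

Let x1 = kg of calcium nitrate, x2 = kg of potassium nitrate, x3 = kg of MAP, x4 = kg of DAP.
Minimise 0.44x1 + 1.04x2 + 0.72x3 + 0.53x4 with:
  0.53x3 + 0.47x4 ≥ 0.58   (phosphorus (P₂O₅))
  0.43x2 ≥ 0.32   (potassium (K₂O))
  0.01x2 ≤ 0.01   (chloride)
  0.15x1 + 0.13x2 + 0.11x3 + 0.19x4 ≥ 0.29   (nitrogen)
  x1, x2, x3, x4 ≥ 0.
The optimal basis is {potassium nitrate, DAP}; calcium nitrate, MAP drop out. Binding constraints: phosphorus (P₂O₅) and potassium (K₂O).
Optimal quantities: potassium nitrate = 0.7442 kg, DAP = 1.234 kg.
Cost = 1.04·0.7442 + 0.53·1.234 = 1.4280.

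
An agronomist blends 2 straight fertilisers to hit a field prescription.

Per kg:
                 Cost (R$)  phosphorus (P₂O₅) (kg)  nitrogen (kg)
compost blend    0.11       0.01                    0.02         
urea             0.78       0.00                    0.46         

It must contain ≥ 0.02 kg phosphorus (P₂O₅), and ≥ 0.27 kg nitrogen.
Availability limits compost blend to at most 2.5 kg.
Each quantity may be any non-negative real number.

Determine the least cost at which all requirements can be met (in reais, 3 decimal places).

Let x1 = kg of compost blend, x2 = kg of urea.
Minimise 0.11x1 + 0.78x2 subject to:
  0.01x1 ≥ 0.02   (phosphorus (P₂O₅))
  0.02x1 + 0.46x2 ≥ 0.27   (nitrogen)
  x1 ≤ 2.5
  x1, x2 ≥ 0.
Both inputs are positive at the optimum. Binding constraints: phosphorus (P₂O₅) and nitrogen.
That vertex is x1 = 2, x2 = 0.5.
Hence cost = 0.11·2 + 0.78·0.5 = R$0.61000.

R$0.610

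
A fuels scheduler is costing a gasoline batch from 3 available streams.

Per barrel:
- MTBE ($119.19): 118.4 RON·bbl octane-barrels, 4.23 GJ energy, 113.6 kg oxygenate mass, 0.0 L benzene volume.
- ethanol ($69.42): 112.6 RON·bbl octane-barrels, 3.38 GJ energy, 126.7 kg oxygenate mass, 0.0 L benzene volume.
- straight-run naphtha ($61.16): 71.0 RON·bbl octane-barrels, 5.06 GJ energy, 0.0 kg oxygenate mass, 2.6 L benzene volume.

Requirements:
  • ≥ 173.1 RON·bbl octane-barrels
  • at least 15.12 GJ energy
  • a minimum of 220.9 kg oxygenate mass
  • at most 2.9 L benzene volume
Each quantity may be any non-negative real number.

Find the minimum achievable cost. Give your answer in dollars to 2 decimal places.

Let x1 = barrels of MTBE, x2 = barrels of ethanol, x3 = barrels of straight-run naphtha.
Minimize 119.19x1 + 69.42x2 + 61.16x3 subject to:
  118.4x1 + 112.6x2 + 71x3 ≥ 173.1   (octane-barrels)
  4.23x1 + 3.38x2 + 5.06x3 ≥ 15.12   (energy)
  113.6x1 + 126.7x2 ≥ 220.9   (oxygenate mass)
  2.6x3 ≤ 2.9   (benzene volume)
  x1, x2, x3 ≥ 0.
The minimum-cost mix takes nothing from MTBE — only ethanol, straight-run naphtha. Binding constraints: energy and benzene volume.
That vertex is x2 = 2.8036, x3 = 1.1154.
Objective = 69.42·2.8036 + 61.16·1.1154 = 262.8438.

$262.84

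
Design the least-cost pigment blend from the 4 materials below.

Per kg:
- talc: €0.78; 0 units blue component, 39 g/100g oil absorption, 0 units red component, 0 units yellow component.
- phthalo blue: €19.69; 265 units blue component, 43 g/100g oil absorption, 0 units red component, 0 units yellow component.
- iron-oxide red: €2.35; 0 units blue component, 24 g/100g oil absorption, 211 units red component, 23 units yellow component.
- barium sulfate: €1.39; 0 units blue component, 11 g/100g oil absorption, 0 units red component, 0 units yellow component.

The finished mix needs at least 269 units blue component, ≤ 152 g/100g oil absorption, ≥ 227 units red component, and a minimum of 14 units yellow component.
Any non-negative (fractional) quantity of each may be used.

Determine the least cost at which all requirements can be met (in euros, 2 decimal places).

€22.52

This is a linear program. Let x1 = kg of talc, x2 = kg of phthalo blue, x3 = kg of iron-oxide red, x4 = kg of barium sulfate.
min 0.78x1 + 19.69x2 + 2.35x3 + 1.39x4 s.t.:
  265x2 ≥ 269   (blue component)
  39x1 + 43x2 + 24x3 + 11x4 ≤ 152   (oil absorption)
  211x3 ≥ 227   (red component)
  23x3 ≥ 14   (yellow component)
  x1, x2, x3, x4 ≥ 0.
The cheapest feasible vertex uses only phthalo blue, iron-oxide red; talc, barium sulfate are not used. Binding constraints: blue component and red component.
That vertex is x2 = 1.0151, x3 = 1.0758.
Hence cost = 19.69·1.0151 + 2.35·1.0758 = €22.5154.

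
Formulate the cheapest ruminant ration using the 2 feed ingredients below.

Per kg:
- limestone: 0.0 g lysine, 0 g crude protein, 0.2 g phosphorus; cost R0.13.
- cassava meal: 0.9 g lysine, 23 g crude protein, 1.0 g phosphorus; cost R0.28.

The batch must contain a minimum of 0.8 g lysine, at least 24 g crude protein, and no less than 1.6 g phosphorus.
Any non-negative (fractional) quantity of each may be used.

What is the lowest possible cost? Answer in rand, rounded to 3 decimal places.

Treat it as an LP. Let x1 = kg of limestone, x2 = kg of cassava meal.
min 0.13x1 + 0.28x2 with:
  0.9x2 ≥ 0.8   (lysine)
  23x2 ≥ 24   (crude protein)
  0.2x1 + 1x2 ≥ 1.6   (phosphorus)
  x1, x2 ≥ 0.
At the optimum only cassava meal is positive (limestone = 0). The phosphorus requirement is met with equality.
Optimal quantities: cassava meal = 1.6 kg.
Cost = 0.28·1.6 = 0.44800.

R0.448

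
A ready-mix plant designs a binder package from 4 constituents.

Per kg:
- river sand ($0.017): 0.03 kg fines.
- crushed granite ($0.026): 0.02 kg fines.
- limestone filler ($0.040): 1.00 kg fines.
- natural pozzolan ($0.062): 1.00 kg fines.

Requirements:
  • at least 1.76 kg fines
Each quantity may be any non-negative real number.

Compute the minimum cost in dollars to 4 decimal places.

$0.0704

Treat it as an LP. Let x1 = kg of river sand, x2 = kg of crushed granite, x3 = kg of limestone filler, x4 = kg of natural pozzolan.
min 0.017x1 + 0.026x2 + 0.04x3 + 0.062x4 with:
  0.03x1 + 0.02x2 + 1x3 + 1x4 ≥ 1.76   (fines)
  x1, x2, x3, x4 ≥ 0.
The cheapest feasible vertex uses only limestone filler; river sand, crushed granite, natural pozzolan are not used. The fines requirement is met with equality.
So limestone filler = 1.76 kg.
Objective = 0.04·1.76 = 0.070400.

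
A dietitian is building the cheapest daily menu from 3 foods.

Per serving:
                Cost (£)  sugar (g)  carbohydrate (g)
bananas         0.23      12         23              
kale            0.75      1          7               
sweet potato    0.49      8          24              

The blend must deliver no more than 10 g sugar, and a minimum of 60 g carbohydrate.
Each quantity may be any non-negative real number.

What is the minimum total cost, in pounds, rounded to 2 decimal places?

£5.78

This is a linear program. Let x1 = servings of bananas, x2 = servings of kale, x3 = servings of sweet potato.
Minimize 0.23x1 + 0.75x2 + 0.49x3 with:
  12x1 + 1x2 + 8x3 ≤ 10   (sugar)
  23x1 + 7x2 + 24x3 ≥ 60   (carbohydrate)
  x1, x2, x3 ≥ 0.
At the optimum only kale, sweet potato are positive (bananas = 0). The sugar and carbohydrate requirements are met with equality.
That vertex is x2 = 7.5, x3 = 0.3125.
Hence cost = 0.75·7.5 + 0.49·0.3125 = £5.7781.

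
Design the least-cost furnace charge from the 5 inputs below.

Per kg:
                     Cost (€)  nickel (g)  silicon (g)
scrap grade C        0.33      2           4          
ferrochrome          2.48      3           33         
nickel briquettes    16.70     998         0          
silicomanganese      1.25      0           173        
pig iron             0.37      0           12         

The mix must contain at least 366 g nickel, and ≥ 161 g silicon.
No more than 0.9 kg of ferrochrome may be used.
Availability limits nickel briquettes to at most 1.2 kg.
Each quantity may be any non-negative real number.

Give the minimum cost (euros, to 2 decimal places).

€7.29

Set it up as a linear program. Let x1 = kg of scrap grade C, x2 = kg of ferrochrome, x3 = kg of nickel briquettes, x4 = kg of silicomanganese, x5 = kg of pig iron.
Minimise 0.33x1 + 2.48x2 + 16.7x3 + 1.25x4 + 0.37x5 subject to:
  2x1 + 3x2 + 998x3 ≥ 366   (nickel)
  4x1 + 33x2 + 173x4 + 12x5 ≥ 161   (silicon)
  x2 ≤ 0.9
  x3 ≤ 1.2
  x1, x2, x3, x4, x5 ≥ 0.
The cheapest feasible vertex uses only nickel briquettes, silicomanganese; scrap grade C, ferrochrome, pig iron are not used. The nickel and silicon requirements are met with equality.
Solving gives x3 = 0.3667, x4 = 0.9306.
Hence cost = 16.7·0.3667 + 1.25·0.9306 = €7.2871.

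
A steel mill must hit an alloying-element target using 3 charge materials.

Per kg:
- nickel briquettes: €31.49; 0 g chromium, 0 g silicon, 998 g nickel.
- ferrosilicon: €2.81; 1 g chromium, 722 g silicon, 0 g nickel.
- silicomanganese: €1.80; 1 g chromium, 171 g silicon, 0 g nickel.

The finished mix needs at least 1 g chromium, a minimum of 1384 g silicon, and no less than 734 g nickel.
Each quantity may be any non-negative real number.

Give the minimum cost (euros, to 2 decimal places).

Let x1 = kg of nickel briquettes, x2 = kg of ferrosilicon, x3 = kg of silicomanganese.
min 31.49x1 + 2.81x2 + 1.8x3 subject to:
  1x2 + 1x3 ≥ 1   (chromium)
  722x2 + 171x3 ≥ 1384   (silicon)
  998x1 ≥ 734   (nickel)
  x1, x2, x3 ≥ 0.
At the optimum only nickel briquettes, ferrosilicon are positive (silicomanganese = 0). There the silicon and nickel constraints are tight.
Solving gives x1 = 0.7355, x2 = 1.917.
Cost = 31.49·0.7355 + 2.81·1.917 = 28.5477.

€28.55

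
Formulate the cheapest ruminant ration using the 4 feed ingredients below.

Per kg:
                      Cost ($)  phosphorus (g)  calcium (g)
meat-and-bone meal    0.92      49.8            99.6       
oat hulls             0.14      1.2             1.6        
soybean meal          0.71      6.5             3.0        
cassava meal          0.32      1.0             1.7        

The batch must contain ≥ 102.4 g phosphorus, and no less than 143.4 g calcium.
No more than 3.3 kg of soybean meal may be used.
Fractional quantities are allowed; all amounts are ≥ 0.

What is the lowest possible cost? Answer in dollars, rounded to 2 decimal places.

Let x1 = kg of meat-and-bone meal, x2 = kg of oat hulls, x3 = kg of soybean meal, x4 = kg of cassava meal.
Minimize 0.92x1 + 0.14x2 + 0.71x3 + 0.32x4 with:
  49.8x1 + 1.2x2 + 6.5x3 + 1x4 ≥ 102.4   (phosphorus)
  99.6x1 + 1.6x2 + 3x3 + 1.7x4 ≥ 143.4   (calcium)
  x3 ≤ 3.3
  x1, x2, x3, x4 ≥ 0.
The minimum-cost mix takes nothing from oat hulls, soybean meal, cassava meal — only meat-and-bone meal. The phosphorus requirement is met with equality.
Optimal quantities: meat-and-bone meal = 2.056 kg.
Hence cost = 0.92·2.056 = $1.8915.

$1.89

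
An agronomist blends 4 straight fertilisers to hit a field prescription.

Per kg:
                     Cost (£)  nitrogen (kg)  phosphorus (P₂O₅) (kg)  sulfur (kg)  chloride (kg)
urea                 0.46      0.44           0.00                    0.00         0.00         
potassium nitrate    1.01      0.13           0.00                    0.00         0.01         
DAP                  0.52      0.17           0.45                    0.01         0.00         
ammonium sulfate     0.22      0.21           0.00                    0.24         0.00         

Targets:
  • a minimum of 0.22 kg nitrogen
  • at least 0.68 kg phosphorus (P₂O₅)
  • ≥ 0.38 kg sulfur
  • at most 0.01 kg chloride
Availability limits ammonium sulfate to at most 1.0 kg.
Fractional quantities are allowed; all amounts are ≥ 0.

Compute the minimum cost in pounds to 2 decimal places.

£7.50

This is a linear program. Let x1 = kg of urea, x2 = kg of potassium nitrate, x3 = kg of DAP, x4 = kg of ammonium sulfate.
min 0.46x1 + 1.01x2 + 0.52x3 + 0.22x4 subject to:
  0.44x1 + 0.13x2 + 0.17x3 + 0.21x4 ≥ 0.22   (nitrogen)
  0.45x3 ≥ 0.68   (phosphorus (P₂O₅))
  0.01x3 + 0.24x4 ≥ 0.38   (sulfur)
  0.01x2 ≤ 0.01   (chloride)
  x4 ≤ 1
  x1, x2, x3, x4 ≥ 0.
The cheapest feasible vertex uses only DAP, ammonium sulfate; urea, potassium nitrate are not used. Binding constraints: sulfur and the ammonium sulfate cap.
Optimal quantities: DAP = 14 kg, ammonium sulfate = 1 kg.
Total cost: 0.52·14 + 0.22·1 = 7.5000.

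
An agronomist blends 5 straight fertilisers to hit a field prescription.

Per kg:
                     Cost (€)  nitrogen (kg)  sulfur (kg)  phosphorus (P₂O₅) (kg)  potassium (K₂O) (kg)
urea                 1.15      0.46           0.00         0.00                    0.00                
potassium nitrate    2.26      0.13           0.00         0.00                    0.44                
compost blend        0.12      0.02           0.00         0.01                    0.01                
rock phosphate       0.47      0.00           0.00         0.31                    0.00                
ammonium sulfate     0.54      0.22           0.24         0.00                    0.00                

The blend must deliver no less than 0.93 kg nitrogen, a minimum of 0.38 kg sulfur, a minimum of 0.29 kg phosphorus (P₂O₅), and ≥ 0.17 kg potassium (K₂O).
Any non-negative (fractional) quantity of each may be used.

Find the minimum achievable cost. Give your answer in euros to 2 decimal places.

€3.47

This is a linear program. Let x1 = kg of urea, x2 = kg of potassium nitrate, x3 = kg of compost blend, x4 = kg of rock phosphate, x5 = kg of ammonium sulfate.
min 1.15x1 + 2.26x2 + 0.12x3 + 0.47x4 + 0.54x5 with:
  0.46x1 + 0.13x2 + 0.02x3 + 0.22x5 ≥ 0.93   (nitrogen)
  0.24x5 ≥ 0.38   (sulfur)
  0.01x3 + 0.31x4 ≥ 0.29   (phosphorus (P₂O₅))
  0.44x2 + 0.01x3 ≥ 0.17   (potassium (K₂O))
  x1, x2, x3, x4, x5 ≥ 0.
At the optimum only potassium nitrate, rock phosphate, ammonium sulfate are positive (urea, compost blend = 0). Binding constraints: nitrogen, phosphorus (P₂O₅), potassium (K₂O).
Solving gives x2 = 0.3864, x4 = 0.9355, x5 = 3.999.
Cost = 2.26·0.3864 + 0.47·0.9355 + 0.54·3.999 = 3.4724.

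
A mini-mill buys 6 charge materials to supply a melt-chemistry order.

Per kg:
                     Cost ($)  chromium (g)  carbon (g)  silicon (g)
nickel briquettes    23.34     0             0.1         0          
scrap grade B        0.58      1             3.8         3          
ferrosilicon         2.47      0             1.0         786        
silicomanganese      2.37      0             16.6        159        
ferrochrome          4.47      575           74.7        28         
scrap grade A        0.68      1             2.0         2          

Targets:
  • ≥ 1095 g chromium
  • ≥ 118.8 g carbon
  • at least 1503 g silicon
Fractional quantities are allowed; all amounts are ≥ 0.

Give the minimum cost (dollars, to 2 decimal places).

Set it up as a linear program. Let x1 = kg of nickel briquettes, x2 = kg of scrap grade B, x3 = kg of ferrosilicon, x4 = kg of silicomanganese, x5 = kg of ferrochrome, x6 = kg of scrap grade A.
Minimize 23.34x1 + 0.58x2 + 2.47x3 + 2.37x4 + 4.47x5 + 0.68x6 with:
  1x2 + 575x5 + 1x6 ≥ 1095   (chromium)
  0.1x1 + 3.8x2 + 1x3 + 16.6x4 + 74.7x5 + 2x6 ≥ 118.8   (carbon)
  3x2 + 786x3 + 159x4 + 28x5 + 2x6 ≥ 1503   (silicon)
  x1, x2, x3, x4, x5, x6 ≥ 0.
At the optimum only ferrosilicon, ferrochrome are positive (nickel briquettes, scrap grade B, silicomanganese, scrap grade A = 0). There the chromium and silicon constraints are tight.
So ferrosilicon = 1.844 kg, ferrochrome = 1.904 kg.
Total cost: 2.47·1.844 + 4.47·1.904 = 13.0656.

$13.07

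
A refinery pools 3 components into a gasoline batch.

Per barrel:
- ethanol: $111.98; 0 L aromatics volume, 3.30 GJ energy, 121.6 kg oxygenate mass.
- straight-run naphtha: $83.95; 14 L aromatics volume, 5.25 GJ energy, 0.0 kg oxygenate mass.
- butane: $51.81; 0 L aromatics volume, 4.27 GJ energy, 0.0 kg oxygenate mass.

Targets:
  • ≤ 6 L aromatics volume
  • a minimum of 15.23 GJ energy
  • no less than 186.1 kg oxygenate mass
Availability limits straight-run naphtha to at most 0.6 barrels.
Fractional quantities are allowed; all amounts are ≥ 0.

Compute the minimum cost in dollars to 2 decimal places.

Let x1 = barrels of ethanol, x2 = barrels of straight-run naphtha, x3 = barrels of butane.
Minimise 111.98x1 + 83.95x2 + 51.81x3 with:
  14x2 ≤ 6   (aromatics volume)
  3.3x1 + 5.25x2 + 4.27x3 ≥ 15.23   (energy)
  121.6x1 ≥ 186.1   (oxygenate mass)
  x2 ≤ 0.6
  x1, x2, x3 ≥ 0.
At the optimum only ethanol, butane are positive (straight-run naphtha = 0). The energy and oxygenate mass requirements are met with equality.
So ethanol = 1.5304 barrels, butane = 2.384 barrels.
Cost = 111.98·1.5304 + 51.81·2.384 = 294.8892.

$294.89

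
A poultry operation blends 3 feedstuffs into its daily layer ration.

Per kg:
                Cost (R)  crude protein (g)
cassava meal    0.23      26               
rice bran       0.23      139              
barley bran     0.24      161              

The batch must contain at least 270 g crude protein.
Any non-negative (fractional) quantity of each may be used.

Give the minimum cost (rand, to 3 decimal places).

This is a linear program. Let x1 = kg of cassava meal, x2 = kg of rice bran, x3 = kg of barley bran.
min 0.23x1 + 0.23x2 + 0.24x3 subject to:
  26x1 + 139x2 + 161x3 ≥ 270   (crude protein)
  x1, x2, x3 ≥ 0.
The cheapest feasible vertex uses only barley bran; cassava meal, rice bran are not used. The crude protein requirement is met with equality.
Optimal quantities: barley bran = 1.677 kg.
Total cost: 0.24·1.677 = 0.40248.

R0.402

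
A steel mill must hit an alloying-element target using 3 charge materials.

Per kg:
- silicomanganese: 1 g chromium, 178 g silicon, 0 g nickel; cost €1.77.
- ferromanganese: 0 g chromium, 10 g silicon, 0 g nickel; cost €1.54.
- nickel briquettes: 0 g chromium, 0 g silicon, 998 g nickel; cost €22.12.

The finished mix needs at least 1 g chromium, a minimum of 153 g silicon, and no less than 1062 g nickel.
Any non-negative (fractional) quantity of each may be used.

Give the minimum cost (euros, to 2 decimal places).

Let x1 = kg of silicomanganese, x2 = kg of ferromanganese, x3 = kg of nickel briquettes.
min 1.77x1 + 1.54x2 + 22.12x3 with:
  1x1 ≥ 1   (chromium)
  178x1 + 10x2 ≥ 153   (silicon)
  998x3 ≥ 1062   (nickel)
  x1, x2, x3 ≥ 0.
The minimum-cost mix takes nothing from ferromanganese — only silicomanganese, nickel briquettes. Binding constraints: chromium and nickel.
Optimal quantities: silicomanganese = 1 kg, nickel briquettes = 1.064 kg.
Hence cost = 1.77·1 + 22.12·1.064 = €25.3057.

€25.31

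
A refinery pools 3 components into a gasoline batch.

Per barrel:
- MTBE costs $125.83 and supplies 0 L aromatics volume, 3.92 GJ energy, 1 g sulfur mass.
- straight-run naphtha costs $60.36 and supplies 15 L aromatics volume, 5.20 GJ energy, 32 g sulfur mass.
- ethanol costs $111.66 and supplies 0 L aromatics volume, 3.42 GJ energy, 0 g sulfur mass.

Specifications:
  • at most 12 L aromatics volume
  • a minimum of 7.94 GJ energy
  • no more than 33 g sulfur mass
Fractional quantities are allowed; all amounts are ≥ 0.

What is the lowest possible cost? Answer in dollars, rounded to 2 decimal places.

Let x1 = barrels of MTBE, x2 = barrels of straight-run naphtha, x3 = barrels of ethanol.
Minimise 125.83x1 + 60.36x2 + 111.66x3 subject to:
  15x2 ≤ 12   (aromatics volume)
  3.92x1 + 5.2x2 + 3.42x3 ≥ 7.94   (energy)
  1x1 + 32x2 ≤ 33   (sulfur mass)
  x1, x2, x3 ≥ 0.
At the optimum only MTBE, straight-run naphtha are positive (ethanol = 0). Binding constraints: aromatics volume and energy.
So MTBE = 0.96429 barrels, straight-run naphtha = 0.8 barrels.
Cost = 125.83·0.96429 + 60.36·0.8 = 169.6246.

$169.62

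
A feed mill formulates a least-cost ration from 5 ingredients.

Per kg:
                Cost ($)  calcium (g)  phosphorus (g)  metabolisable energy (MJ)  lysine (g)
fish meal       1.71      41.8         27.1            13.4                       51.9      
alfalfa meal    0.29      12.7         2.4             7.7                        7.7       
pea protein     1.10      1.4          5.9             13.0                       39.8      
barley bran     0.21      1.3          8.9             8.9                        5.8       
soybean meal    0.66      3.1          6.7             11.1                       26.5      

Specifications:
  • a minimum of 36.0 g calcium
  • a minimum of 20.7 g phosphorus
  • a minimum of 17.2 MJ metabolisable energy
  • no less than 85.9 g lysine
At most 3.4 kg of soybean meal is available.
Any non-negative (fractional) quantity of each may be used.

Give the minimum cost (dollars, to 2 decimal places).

Let x1 = kg of fish meal, x2 = kg of alfalfa meal, x3 = kg of pea protein, x4 = kg of barley bran, x5 = kg of soybean meal.
Minimise 1.71x1 + 0.29x2 + 1.1x3 + 0.21x4 + 0.66x5 subject to:
  41.8x1 + 12.7x2 + 1.4x3 + 1.3x4 + 3.1x5 ≥ 36   (calcium)
  27.1x1 + 2.4x2 + 5.9x3 + 8.9x4 + 6.7x5 ≥ 20.7   (phosphorus)
  13.4x1 + 7.7x2 + 13x3 + 8.9x4 + 11.1x5 ≥ 17.2   (metabolisable energy)
  51.9x1 + 7.7x2 + 39.8x3 + 5.8x4 + 26.5x5 ≥ 85.9   (lysine)
  x5 ≤ 3.4
  x1, x2, x3, x4, x5 ≥ 0.
The cheapest feasible vertex uses only alfalfa meal, soybean meal; fish meal, pea protein, barley bran are not used. Binding constraints: calcium and lysine.
So alfalfa meal = 2.199 kg, soybean meal = 2.602 kg.
Cost = 0.29·2.199 + 0.66·2.602 = 2.35503.

$2.36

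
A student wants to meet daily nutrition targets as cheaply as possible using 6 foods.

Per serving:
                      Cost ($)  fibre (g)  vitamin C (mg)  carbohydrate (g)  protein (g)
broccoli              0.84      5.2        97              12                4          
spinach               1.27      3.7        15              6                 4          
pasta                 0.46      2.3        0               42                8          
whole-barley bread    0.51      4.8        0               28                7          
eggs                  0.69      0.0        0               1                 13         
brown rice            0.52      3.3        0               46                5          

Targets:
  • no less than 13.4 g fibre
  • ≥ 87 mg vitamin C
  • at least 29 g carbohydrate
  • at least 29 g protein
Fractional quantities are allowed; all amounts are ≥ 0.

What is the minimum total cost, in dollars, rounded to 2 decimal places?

$2.27

This is a linear program. Let x1 = servings of broccoli, x2 = servings of spinach, x3 = servings of pasta, x4 = servings of whole-barley bread, x5 = servings of eggs, x6 = servings of brown rice.
Minimise 0.84x1 + 1.27x2 + 0.46x3 + 0.51x4 + 0.69x5 + 0.52x6 with:
  5.2x1 + 3.7x2 + 2.3x3 + 4.8x4 + 3.3x6 ≥ 13.4   (fibre)
  97x1 + 15x2 ≥ 87   (vitamin C)
  12x1 + 6x2 + 42x3 + 28x4 + 1x5 + 46x6 ≥ 29   (carbohydrate)
  4x1 + 4x2 + 8x3 + 7x4 + 13x5 + 5x6 ≥ 29   (protein)
  x1, x2, x3, x4, x5, x6 ≥ 0.
The cheapest feasible vertex uses only broccoli, pasta, whole-barley bread; spinach, eggs, brown rice are not used. Binding constraints: fibre, vitamin C, protein.
Optimal quantities: broccoli = 0.8969 servings, pasta = 2.728 servings, whole-barley bread = 0.513 servings.
Total cost: 0.84·0.8969 + 0.46·2.728 + 0.51·0.513 = 2.2699.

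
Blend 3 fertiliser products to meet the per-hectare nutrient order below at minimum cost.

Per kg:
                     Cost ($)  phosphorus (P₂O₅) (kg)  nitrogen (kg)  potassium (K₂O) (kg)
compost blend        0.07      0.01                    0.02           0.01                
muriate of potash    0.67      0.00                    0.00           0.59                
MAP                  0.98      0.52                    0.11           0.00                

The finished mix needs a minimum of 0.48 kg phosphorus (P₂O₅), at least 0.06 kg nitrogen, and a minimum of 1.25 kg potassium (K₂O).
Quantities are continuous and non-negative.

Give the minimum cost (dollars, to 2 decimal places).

This is a linear program. Let x1 = kg of compost blend, x2 = kg of muriate of potash, x3 = kg of MAP.
Minimize 0.07x1 + 0.67x2 + 0.98x3 s.t.:
  0.01x1 + 0.52x3 ≥ 0.48   (phosphorus (P₂O₅))
  0.02x1 + 0.11x3 ≥ 0.06   (nitrogen)
  0.01x1 + 0.59x2 ≥ 1.25   (potassium (K₂O))
  x1, x2, x3 ≥ 0.
The minimum-cost mix takes nothing from compost blend — only muriate of potash, MAP. Binding constraints: phosphorus (P₂O₅) and potassium (K₂O).
So muriate of potash = 2.119 kg, MAP = 0.9231 kg.
Total cost: 0.67·2.119 + 0.98·0.9231 = 2.3244.

$2.32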